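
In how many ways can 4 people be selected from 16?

This is C(16,4) = 1820.

1820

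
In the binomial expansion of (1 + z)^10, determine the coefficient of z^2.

The general term is C(10,j)·(1)^j·(z)^(10-j); the z^2 term has j = 8.
C(10,8) = 45.
Coefficient = C(10,8) = 45.

45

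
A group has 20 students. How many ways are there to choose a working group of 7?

This is C(20,7) = 77520.

77520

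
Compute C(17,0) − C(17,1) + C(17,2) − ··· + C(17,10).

8008

The partial alternating sum Σ_{k=0}^{10} (−1)^k C(17,k) = (−1)^10 C(16,10) = 8008.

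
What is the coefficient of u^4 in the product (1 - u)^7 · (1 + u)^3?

-14

Coefficient of u^4 = Σ_{j} C(7,j)·(-1)^j·C(3,4-j)·1^(4-j) for j from 1 to 4.
= (-7) + 63 + (-105) + 35 = -14.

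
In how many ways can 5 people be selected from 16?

4368

This is C(16,5) = 4368.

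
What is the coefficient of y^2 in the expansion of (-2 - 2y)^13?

The general term is C(13,j)·(-2)^j·(-2y)^(13-j); the y^2 term has j = 11.
C(13,11) = 78.
Coefficient = C(13,11) · (-2)^11 · (-2)^2 = 78 · (-2048) · 4 = -638976.

-638976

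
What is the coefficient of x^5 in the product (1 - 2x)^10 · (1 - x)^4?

-28004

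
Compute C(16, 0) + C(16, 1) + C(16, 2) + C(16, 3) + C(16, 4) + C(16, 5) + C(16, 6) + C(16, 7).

1 + 16 + 120 + 560 + 1820 + 4368 + 8008 + 11440 = 26333.

26333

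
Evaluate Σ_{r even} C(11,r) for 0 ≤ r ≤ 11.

Half of (1+1)^11 + (1−1)^11 gives the even-index sum: 2^10 = 1024.

1024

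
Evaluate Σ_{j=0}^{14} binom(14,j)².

40116600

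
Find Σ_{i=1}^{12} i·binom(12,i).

Since i·C(12,i) = 12·C(11,i−1), the sum is 12·2^11 = 12·2048 = 24576.

24576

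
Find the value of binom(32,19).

C(32,19) = C(32,13) by symmetry.
C(32,13) = (32·31·30·29·28·27·26·25·24·23·22·21·20) / 13! = 2163102632570880000 / 6227020800 = 347373600.

347373600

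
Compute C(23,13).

C(23,13) = C(23,10) by symmetry.
C(23,10) = (23·22·21·20·19·18·17·16·15·14) / 10! = 4151586700800 / 3628800 = 1144066.

1144066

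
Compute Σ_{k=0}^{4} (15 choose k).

1 + 15 + 105 + 455 + 1365 = 1941.

1941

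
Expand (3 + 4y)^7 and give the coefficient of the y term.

The general term is C(7,j)·(3)^j·(4y)^(7-j); the y^1 term has j = 6.
C(7,6) = 7.
Coefficient = C(7,6) · 3^6 · 4^1 = 7 · 729 · 4 = 20412.

20412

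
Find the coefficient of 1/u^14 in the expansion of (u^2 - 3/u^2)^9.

General term: C(9,j)·(u^2)^j·(-3/u^2)^(9-j), with u-exponent 2j − 2(9−j) = 4j − 18.
Set 4j − 18 = -14: j = 1.
C(9,1) = 9; 1^1 = 1; (-3)^8 = 6561.
Coefficient = 9 · 1 · 6561 = 59049.

59049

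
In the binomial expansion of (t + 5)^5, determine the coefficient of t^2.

The general term is C(5,j)·(t)^j·(5)^(5-j); the t^2 term has j = 2.
C(5,2) = 10.
Coefficient = C(5,2) · 5^3 = 10 · 125 = 1250.

1250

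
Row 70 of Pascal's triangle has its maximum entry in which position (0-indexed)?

35

C(70,k) is maximized at k = 70/2 = 35.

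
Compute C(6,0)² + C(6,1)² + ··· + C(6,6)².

By Vandermonde's identity, Σ C(6,j)² = C(12,6) = 924.

924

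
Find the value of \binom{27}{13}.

20058300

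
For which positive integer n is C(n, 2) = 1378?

n(n−1)/2 = 1378 ⇒ n(n−1) = 2756. Since 53·52 = 2756, n = 53.

53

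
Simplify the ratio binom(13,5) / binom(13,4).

9/5

C(n,k+1)/C(n,k) = (n−k)/(k+1) = (13−4)/(4+1) = 9/5.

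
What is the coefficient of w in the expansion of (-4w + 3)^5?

The general term is C(5,j)·(-4w)^j·(3)^(5-j); the w^1 term has j = 1.
C(5,1) = 5.
Coefficient = C(5,1) · (-4)^1 · 3^4 = 5 · (-4) · 81 = -1620.

-1620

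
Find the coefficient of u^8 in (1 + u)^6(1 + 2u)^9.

225648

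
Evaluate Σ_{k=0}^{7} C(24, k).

1 + 24 + 276 + 2024 + 10626 + 42504 + 134596 + 346104 = 536155.

536155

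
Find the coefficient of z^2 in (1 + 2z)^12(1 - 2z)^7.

Coefficient of z^2 = Σ_{j} C(12,j)·2^j·C(7,2-j)·(-2)^(2-j) for j from 0 to 2.
= 84 + (-336) + 264 = 12.

12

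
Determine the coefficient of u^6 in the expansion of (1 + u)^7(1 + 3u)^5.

23128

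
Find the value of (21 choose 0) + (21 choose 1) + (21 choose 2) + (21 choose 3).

1562

1 + 21 + 210 + 1330 = 1562.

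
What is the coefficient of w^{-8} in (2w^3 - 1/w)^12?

-24

General term: C(12,j)·(2w^3)^j·(-1/w)^(12-j), with w-exponent 3j − 1(12−j) = 4j − 12.
Set 4j − 12 = -8: j = 1.
C(12,1) = 12; 2^1 = 2; (-1)^11 = -1.
Coefficient = 12 · 2 · (-1) = -24.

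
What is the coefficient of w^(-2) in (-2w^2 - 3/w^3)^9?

-326592

General term: C(9,j)·(-2w^2)^j·(-3/w^3)^(9-j), with w-exponent 2j − 3(9−j) = 5j − 27.
Set 5j − 27 = -2: j = 5.
C(9,5) = 126; (-2)^5 = -32; (-3)^4 = 81.
Coefficient = 126 · (-32) · 81 = -326592.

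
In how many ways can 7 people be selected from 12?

This is C(12,7) = 792.

792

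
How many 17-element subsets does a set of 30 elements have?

C(30,17) = C(30,13) by symmetry.
C(30,13) = (30·29·28·27·26·25·24·23·22·21·20·19·18) / 13! = 745747076954880000 / 6227020800 = 119759850.

119759850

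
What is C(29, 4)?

C(29,4) = (29·28·27·26) / 4! = 570024 / 24 = 23751.

23751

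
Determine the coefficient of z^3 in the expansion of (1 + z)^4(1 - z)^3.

-3

Coefficient of z^3 = Σ_{j} C(4,j)·1^j·C(3,3-j)·(-1)^(3-j) for j from 0 to 3.
= (-1) + 12 + (-18) + 4 = -3.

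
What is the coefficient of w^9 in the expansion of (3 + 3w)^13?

1139940945

The general term is C(13,j)·(3)^j·(3w)^(13-j); the w^9 term has j = 4.
C(13,4) = 715.
Coefficient = C(13,4) · 3^4 · 3^9 = 715 · 81 · 19683 = 1139940945.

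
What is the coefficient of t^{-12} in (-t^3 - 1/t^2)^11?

General term: C(11,j)·(-t^3)^j·(-1/t^2)^(11-j), with t-exponent 3j − 2(11−j) = 5j − 22.
Set 5j − 22 = -12: j = 2.
C(11,2) = 55; (-1)^2 = 1; (-1)^9 = -1.
Coefficient = 55 · 1 · (-1) = -55.

-55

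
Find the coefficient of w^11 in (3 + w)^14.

9828

The general term is C(14,j)·(3)^j·(w)^(14-j); the w^11 term has j = 3.
C(14,3) = 364.
Coefficient = C(14,3) · 3^3 = 364 · 27 = 9828.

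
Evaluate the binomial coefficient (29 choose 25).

23751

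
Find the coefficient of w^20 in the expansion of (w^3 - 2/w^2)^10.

180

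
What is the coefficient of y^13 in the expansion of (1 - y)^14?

The general term is C(14,j)·(1)^j·(-y)^(14-j); the y^13 term has j = 1.
C(14,1) = 14.
Coefficient = C(14,1) · (-1)^13 = 14 · (-1) = -14.

-14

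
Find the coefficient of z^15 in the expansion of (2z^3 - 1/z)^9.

General term: C(9,j)·(2z^3)^j·(-1/z)^(9-j), with z-exponent 3j − 1(9−j) = 4j − 9.
Set 4j − 9 = 15: j = 6.
C(9,6) = 84; 2^6 = 64; (-1)^3 = -1.
Coefficient = 84 · 64 · (-1) = -5376.

-5376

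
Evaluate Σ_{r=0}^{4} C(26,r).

1 + 26 + 325 + 2600 + 14950 = 17902.

17902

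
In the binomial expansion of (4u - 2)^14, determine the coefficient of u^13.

The general term is C(14,j)·(4u)^j·(-2)^(14-j); the u^13 term has j = 13.
C(14,13) = 14.
Coefficient = C(14,13) · 4^13 · (-2)^1 = 14 · 67108864 · (-2) = -1879048192.

-1879048192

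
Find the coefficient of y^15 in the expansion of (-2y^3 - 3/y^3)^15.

-747242496

General term: C(15,j)·(-2y^3)^j·(-3/y^3)^(15-j), with y-exponent 3j − 3(15−j) = 6j − 45.
Set 6j − 45 = 15: j = 10.
C(15,10) = 3003; (-2)^10 = 1024; (-3)^5 = -243.
Coefficient = 3003 · 1024 · (-243) = -747242496.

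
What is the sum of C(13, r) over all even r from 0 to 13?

4096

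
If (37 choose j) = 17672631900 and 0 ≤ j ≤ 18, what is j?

18

C(37,j) increases on 0 ≤ j ≤ 18. C(37,17) = 15905368710 and C(37,18) = 17672631900, so j = 18.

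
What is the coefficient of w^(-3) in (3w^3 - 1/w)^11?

General term: C(11,j)·(3w^3)^j·(-1/w)^(11-j), with w-exponent 3j − 1(11−j) = 4j − 11.
Set 4j − 11 = -3: j = 2.
C(11,2) = 55; 3^2 = 9; (-1)^9 = -1.
Coefficient = 55 · 9 · (-1) = -495.

-495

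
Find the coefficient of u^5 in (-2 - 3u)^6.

2916

The general term is C(6,j)·(-2)^j·(-3u)^(6-j); the u^5 term has j = 1.
C(6,1) = 6.
Coefficient = C(6,1) · (-2)^1 · (-3)^5 = 6 · (-2) · (-243) = 2916.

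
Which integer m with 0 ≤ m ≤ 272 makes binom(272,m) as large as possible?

136

C(272,m) is maximized at m = 272/2 = 136.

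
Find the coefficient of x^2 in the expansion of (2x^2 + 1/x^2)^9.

4032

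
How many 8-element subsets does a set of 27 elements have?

C(27,8) = (27·26·25·24·23·22·21·20) / 8! = 89513424000 / 40320 = 2220075.

2220075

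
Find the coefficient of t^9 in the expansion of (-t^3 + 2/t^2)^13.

General term: C(13,j)·(-t^3)^j·(2/t^2)^(13-j), with t-exponent 3j − 2(13−j) = 5j − 26.
Set 5j − 26 = 9: j = 7.
C(13,7) = 1716; (-1)^7 = -1; 2^6 = 64.
Coefficient = 1716 · (-1) · 64 = -109824.

-109824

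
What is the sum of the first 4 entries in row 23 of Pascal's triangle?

1 + 23 + 253 + 1771 = 2048.

2048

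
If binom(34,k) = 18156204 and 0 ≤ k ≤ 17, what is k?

C(34,k) increases on 0 ≤ k ≤ 17. C(34,7) = 5379616 and C(34,8) = 18156204, so k = 8.

8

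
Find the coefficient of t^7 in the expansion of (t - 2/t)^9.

General term: C(9,j)·(t)^j·(-2/t)^(9-j), with t-exponent 1j − 1(9−j) = 2j − 9.
Set 2j − 9 = 7: j = 8.
C(9,8) = 9; 1^8 = 1; (-2)^1 = -2.
Coefficient = 9 · 1 · (-2) = -18.

-18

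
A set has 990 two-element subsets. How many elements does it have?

n(n−1)/2 = 990 ⇒ n(n−1) = 1980. Since 45·44 = 1980, n = 45.

45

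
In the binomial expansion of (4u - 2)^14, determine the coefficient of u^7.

-7197425664

The general term is C(14,j)·(4u)^j·(-2)^(14-j); the u^7 term has j = 7.
C(14,7) = 3432.
Coefficient = C(14,7) · 4^7 · (-2)^7 = 3432 · 16384 · (-128) = -7197425664.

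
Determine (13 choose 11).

78

C(13,11) = C(13,2) by symmetry.
C(13,2) = (13·12) / 2! = 156 / 2 = 78.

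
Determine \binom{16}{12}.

1820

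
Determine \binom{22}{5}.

C(22,5) = (22·21·20·19·18) / 5! = 3160080 / 120 = 26334.

26334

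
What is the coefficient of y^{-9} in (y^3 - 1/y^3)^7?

-21

General term: C(7,j)·(y^3)^j·(-1/y^3)^(7-j), with y-exponent 3j − 3(7−j) = 6j − 21.
Set 6j − 21 = -9: j = 2.
C(7,2) = 21; 1^2 = 1; (-1)^5 = -1.
Coefficient = 21 · 1 · (-1) = -21.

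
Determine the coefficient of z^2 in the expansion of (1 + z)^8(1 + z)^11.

Coefficient of z^2 = Σ_{j} C(8,j)·C(11,2-j) for j from 0 to 2.
= 55 + 88 + 28 = 171.

171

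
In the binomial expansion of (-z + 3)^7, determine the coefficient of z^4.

945

The general term is C(7,j)·(-z)^j·(3)^(7-j); the z^4 term has j = 4.
C(7,4) = 35.
Coefficient = C(7,4) · 3^3 = 35 · 27 = 945.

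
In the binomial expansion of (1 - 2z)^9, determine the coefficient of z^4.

The general term is C(9,j)·(1)^j·(-2z)^(9-j); the z^4 term has j = 5.
C(9,5) = 126.
Coefficient = C(9,5) · (-2)^4 = 126 · 16 = 2016.

2016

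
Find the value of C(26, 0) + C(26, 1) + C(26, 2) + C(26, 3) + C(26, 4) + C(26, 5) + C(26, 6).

313912

1 + 26 + 325 + 2600 + 14950 + 65780 + 230230 = 313912.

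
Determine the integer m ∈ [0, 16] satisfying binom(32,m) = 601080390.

C(32,m) increases on 0 ≤ m ≤ 16. C(32,15) = 565722720 and C(32,16) = 601080390, so m = 16.

16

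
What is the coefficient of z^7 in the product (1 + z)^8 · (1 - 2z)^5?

-48

Coefficient of z^7 = Σ_{j} C(8,j)·1^j·C(5,7-j)·(-2)^(7-j) for j from 2 to 7.
= (-896) + 4480 + (-5600) + 2240 + (-280) + 8 = -48.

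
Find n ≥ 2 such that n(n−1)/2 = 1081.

n(n−1)/2 = 1081 ⇒ n(n−1) = 2162. Since 47·46 = 2162, n = 47.

47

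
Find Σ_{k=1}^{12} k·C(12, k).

Since k·C(12,k) = 12·C(11,k−1), the sum is 12·2^11 = 12·2048 = 24576.

24576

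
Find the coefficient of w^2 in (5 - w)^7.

65625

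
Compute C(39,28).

1676056044

C(39,28) = C(39,11) by symmetry.
C(39,11) = (39·38·37·36·35·34·33·32·31·30·29) / 11! = 66902793897139200 / 39916800 = 1676056044.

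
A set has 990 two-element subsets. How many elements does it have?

n(n−1)/2 = 990 ⇒ n(n−1) = 1980. Since 45·44 = 1980, n = 45.

45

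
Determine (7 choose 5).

21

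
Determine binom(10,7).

120

C(10,7) = C(10,3) by symmetry.
C(10,3) = (10·9·8) / 3! = 720 / 6 = 120.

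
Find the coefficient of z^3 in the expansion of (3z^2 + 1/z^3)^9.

61236

General term: C(9,j)·(3z^2)^j·(1/z^3)^(9-j), with z-exponent 2j − 3(9−j) = 5j − 27.
Set 5j − 27 = 3: j = 6.
C(9,6) = 84; 3^6 = 729; 1^3 = 1.
Coefficient = 84 · 729 · 1 = 61236.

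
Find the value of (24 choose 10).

C(24,10) = (24·23·22·21·20·19·18·17·16·15) / 10! = 7117005772800 / 3628800 = 1961256.

1961256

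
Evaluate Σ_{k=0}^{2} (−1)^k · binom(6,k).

The partial alternating sum Σ_{k=0}^{2} (−1)^k C(6,k) = (−1)^2 C(5,2) = 10.

10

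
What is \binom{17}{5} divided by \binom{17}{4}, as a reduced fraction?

C(n,k+1)/C(n,k) = (n−k)/(k+1) = (17−4)/(4+1) = 13/5.

13/5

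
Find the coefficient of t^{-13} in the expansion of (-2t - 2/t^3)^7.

General term: C(7,j)·(-2t)^j·(-2/t^3)^(7-j), with t-exponent 1j − 3(7−j) = 4j − 21.
Set 4j − 21 = -13: j = 2.
C(7,2) = 21; (-2)^2 = 4; (-2)^5 = -32.
Coefficient = 21 · 4 · (-32) = -2688.

-2688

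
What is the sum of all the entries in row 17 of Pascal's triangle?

131072

The entries of row 17 sum to 2^17 = 131072.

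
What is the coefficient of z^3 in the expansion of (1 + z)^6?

The general term is C(6,j)·(1)^j·(z)^(6-j); the z^3 term has j = 3.
C(6,3) = 20.
Coefficient = C(6,3) = 20.

20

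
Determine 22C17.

26334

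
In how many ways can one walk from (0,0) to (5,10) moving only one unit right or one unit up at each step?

3003

Each path is a sequence of 15 steps with 5 rights: C(15,5) = 3003.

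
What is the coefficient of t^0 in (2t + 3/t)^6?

General term: C(6,j)·(2t)^j·(3/t)^(6-j), with t-exponent 1j − 1(6−j) = 2j − 6.
Set 2j − 6 = 0: j = 3.
C(6,3) = 20; 2^3 = 8; 3^3 = 27.
Coefficient = 20 · 8 · 27 = 4320.

4320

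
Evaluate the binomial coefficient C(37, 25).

1852482996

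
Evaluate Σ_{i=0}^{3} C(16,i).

1 + 16 + 120 + 560 = 697.

697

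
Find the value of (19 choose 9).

92378

C(19,9) = (19·18·17·16·15·14·13·12·11) / 9! = 33522128640 / 362880 = 92378.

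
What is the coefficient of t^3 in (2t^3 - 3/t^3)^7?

General term: C(7,j)·(2t^3)^j·(-3/t^3)^(7-j), with t-exponent 3j − 3(7−j) = 6j − 21.
Set 6j − 21 = 3: j = 4.
C(7,4) = 35; 2^4 = 16; (-3)^3 = -27.
Coefficient = 35 · 16 · (-27) = -15120.

-15120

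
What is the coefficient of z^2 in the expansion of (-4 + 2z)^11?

The general term is C(11,j)·(-4)^j·(2z)^(11-j); the z^2 term has j = 9.
C(11,9) = 55.
Coefficient = C(11,9) · (-4)^9 · 2^2 = 55 · (-262144) · 4 = -57671680.

-57671680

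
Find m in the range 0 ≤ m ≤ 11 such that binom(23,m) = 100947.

6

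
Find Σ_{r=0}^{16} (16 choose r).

The entries of row 16 sum to 2^16 = 65536.

65536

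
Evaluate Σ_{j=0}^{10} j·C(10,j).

5120

Since j·C(10,j) = 10·C(9,j−1), the sum is 10·2^9 = 10·512 = 5120.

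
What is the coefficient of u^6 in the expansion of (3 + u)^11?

112266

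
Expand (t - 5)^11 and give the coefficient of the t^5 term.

The general term is C(11,j)·(t)^j·(-5)^(11-j); the t^5 term has j = 5.
C(11,5) = 462.
Coefficient = C(11,5) · (-5)^6 = 462 · 15625 = 7218750.

7218750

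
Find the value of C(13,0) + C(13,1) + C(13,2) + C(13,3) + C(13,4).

1093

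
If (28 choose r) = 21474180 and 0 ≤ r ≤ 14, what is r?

C(28,r) increases on 0 ≤ r ≤ 14. C(28,10) = 13123110 and C(28,11) = 21474180, so r = 11.

11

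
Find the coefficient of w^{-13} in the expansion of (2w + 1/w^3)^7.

84

General term: C(7,j)·(2w)^j·(1/w^3)^(7-j), with w-exponent 1j − 3(7−j) = 4j − 21.
Set 4j − 21 = -13: j = 2.
C(7,2) = 21; 2^2 = 4; 1^5 = 1.
Coefficient = 21 · 4 · 1 = 84.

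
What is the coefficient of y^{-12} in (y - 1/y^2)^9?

-36

General term: C(9,j)·(y)^j·(-1/y^2)^(9-j), with y-exponent 1j − 2(9−j) = 3j − 18.
Set 3j − 18 = -12: j = 2.
C(9,2) = 36; 1^2 = 1; (-1)^7 = -1.
Coefficient = 36 · 1 · (-1) = -36.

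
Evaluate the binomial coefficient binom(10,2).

45

C(10,2) = (10·9) / 2! = 90 / 2 = 45.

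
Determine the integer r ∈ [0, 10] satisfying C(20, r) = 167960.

C(20,r) increases on 0 ≤ r ≤ 10. C(20,8) = 125970 and C(20,9) = 167960, so r = 9.

9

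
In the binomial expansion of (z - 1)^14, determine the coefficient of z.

The general term is C(14,j)·(z)^j·(-1)^(14-j); the z^1 term has j = 1.
C(14,1) = 14.
Coefficient = C(14,1) · (-1)^13 = 14 · (-1) = -14.

-14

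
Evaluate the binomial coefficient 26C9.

3124550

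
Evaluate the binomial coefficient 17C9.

24310

C(17,9) = C(17,8) by symmetry.
C(17,8) = (17·16·15·14·13·12·11·10) / 8! = 980179200 / 40320 = 24310.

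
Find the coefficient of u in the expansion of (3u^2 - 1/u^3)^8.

-13608

General term: C(8,j)·(3u^2)^j·(-1/u^3)^(8-j), with u-exponent 2j − 3(8−j) = 5j − 24.
Set 5j − 24 = 1: j = 5.
C(8,5) = 56; 3^5 = 243; (-1)^3 = -1.
Coefficient = 56 · 243 · (-1) = -13608.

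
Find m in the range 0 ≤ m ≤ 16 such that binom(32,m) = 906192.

C(32,m) increases on 0 ≤ m ≤ 16. C(32,5) = 201376 and C(32,6) = 906192, so m = 6.

6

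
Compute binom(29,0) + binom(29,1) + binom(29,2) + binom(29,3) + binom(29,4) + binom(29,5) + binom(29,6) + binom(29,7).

1 + 29 + 406 + 3654 + 23751 + 118755 + 475020 + 1560780 = 2182396.

2182396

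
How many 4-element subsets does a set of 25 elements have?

C(25,4) = (25·24·23·22) / 4! = 303600 / 24 = 12650.

12650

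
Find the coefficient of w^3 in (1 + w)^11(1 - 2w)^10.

85

Coefficient of w^3 = Σ_{j} C(11,j)·1^j·C(10,3-j)·(-2)^(3-j) for j from 0 to 3.
= (-960) + 1980 + (-1100) + 165 = 85.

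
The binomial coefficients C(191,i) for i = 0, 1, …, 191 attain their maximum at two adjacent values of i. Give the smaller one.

For odd n = 191, C(191,i) peaks at i = (n−1)/2 and (n+1)/2; the smaller is 95.

95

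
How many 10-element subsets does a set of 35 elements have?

183579396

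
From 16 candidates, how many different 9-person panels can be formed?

This is C(16,9) = 11440.

11440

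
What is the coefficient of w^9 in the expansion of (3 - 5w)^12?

The general term is C(12,j)·(3)^j·(-5w)^(12-j); the w^9 term has j = 3.
C(12,3) = 220.
Coefficient = C(12,3) · 3^3 · (-5)^9 = 220 · 27 · (-1953125) = -11601562500.

-11601562500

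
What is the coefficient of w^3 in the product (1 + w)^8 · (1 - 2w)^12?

-264

Coefficient of w^3 = Σ_{j} C(8,j)·1^j·C(12,3-j)·(-2)^(3-j) for j from 0 to 3.
= (-1760) + 2112 + (-672) + 56 = -264.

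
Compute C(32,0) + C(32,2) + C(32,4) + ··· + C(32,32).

Even-k terms of row 32 sum to 2^31 = 2147483648.

2147483648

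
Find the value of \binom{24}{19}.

42504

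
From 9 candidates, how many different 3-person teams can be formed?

This is C(9,3) = 84.

84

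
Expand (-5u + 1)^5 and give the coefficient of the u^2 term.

The general term is C(5,j)·(-5u)^j·(1)^(5-j); the u^2 term has j = 2.
C(5,2) = 10.
Coefficient = C(5,2) · (-5)^2 = 10 · 25 = 250.

250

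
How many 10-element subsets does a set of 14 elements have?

1001

C(14,10) = C(14,4) by symmetry.
C(14,4) = (14·13·12·11) / 4! = 24024 / 24 = 1001.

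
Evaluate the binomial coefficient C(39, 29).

C(39,29) = C(39,10) by symmetry.
C(39,10) = (39·38·37·36·35·34·33·32·31·30) / 10! = 2306992893004800 / 3628800 = 635745396.

635745396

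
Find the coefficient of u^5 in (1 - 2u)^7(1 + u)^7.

Coefficient of u^5 = Σ_{j} C(7,j)·(-2)^j·C(7,5-j)·1^(5-j) for j from 0 to 5.
= 21 + (-490) + 2940 + (-5880) + 3920 + (-672) = -161.

-161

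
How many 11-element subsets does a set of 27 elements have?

13037895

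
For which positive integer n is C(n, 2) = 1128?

48

n(n−1)/2 = 1128 ⇒ n(n−1) = 2256. Since 48·47 = 2256, n = 48.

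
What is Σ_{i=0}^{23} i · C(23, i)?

96468992

Differentiating (1+x)^23 and setting x=1: Σ i·C(23,i) = 23·2^22 = 96468992.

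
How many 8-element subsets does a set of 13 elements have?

1287

C(13,8) = C(13,5) by symmetry.
C(13,5) = (13·12·11·10·9) / 5! = 154440 / 120 = 1287.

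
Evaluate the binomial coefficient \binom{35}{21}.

C(35,21) = C(35,14) by symmetry.
C(35,14) = (35·34·33·32·31·30·29·28·27·26·25·24·23·22) / 14! = 202250096145377280000 / 87178291200 = 2319959400.

2319959400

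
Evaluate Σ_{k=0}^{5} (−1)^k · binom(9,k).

-56

The partial alternating sum Σ_{k=0}^{5} (−1)^k C(9,k) = (−1)^5 C(8,5) = -56.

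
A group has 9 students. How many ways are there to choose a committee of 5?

126

This is C(9,5) = 126.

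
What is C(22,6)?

74613

C(22,6) = (22·21·20·19·18·17) / 6! = 53721360 / 720 = 74613.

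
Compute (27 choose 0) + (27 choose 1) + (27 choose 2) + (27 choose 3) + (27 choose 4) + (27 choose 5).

101584

1 + 27 + 351 + 2925 + 17550 + 80730 = 101584.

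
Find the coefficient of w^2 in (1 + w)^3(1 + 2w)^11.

289

Coefficient of w^2 = Σ_{j} C(3,j)·1^j·C(11,2-j)·2^(2-j) for j from 0 to 2.
= 220 + 66 + 3 = 289.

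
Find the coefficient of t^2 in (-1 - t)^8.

The general term is C(8,j)·(-1)^j·(-t)^(8-j); the t^2 term has j = 6.
C(8,6) = 28.
Coefficient = C(8,6) = 28.

28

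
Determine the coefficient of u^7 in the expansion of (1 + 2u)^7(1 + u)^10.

Coefficient of u^7 = Σ_{j} C(7,j)·2^j·C(10,7-j)·1^(7-j) for j from 0 to 7.
= 120 + 2940 + 21168 + 58800 + 67200 + 30240 + 4480 + 128 = 185076.

185076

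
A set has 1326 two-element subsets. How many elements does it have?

n(n−1)/2 = 1326 ⇒ n(n−1) = 2652. Since 52·51 = 2652, n = 52.

52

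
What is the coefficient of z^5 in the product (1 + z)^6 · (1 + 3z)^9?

Coefficient of z^5 = Σ_{j} C(6,j)·1^j·C(9,5-j)·3^(5-j) for j from 0 to 5.
= 30618 + 61236 + 34020 + 6480 + 405 + 6 = 132765.

132765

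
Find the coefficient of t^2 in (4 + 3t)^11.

129761280

The general term is C(11,j)·(4)^j·(3t)^(11-j); the t^2 term has j = 9.
C(11,9) = 55.
Coefficient = C(11,9) · 4^9 · 3^2 = 55 · 262144 · 9 = 129761280.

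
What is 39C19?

68923264410

C(39,19) = (39·38·37·36·35·34·33·32·31·30·29·28·27·26·25·24·23·22·21) / 19! = 8384177419658927035269120000 / 121645100408832000 = 68923264410.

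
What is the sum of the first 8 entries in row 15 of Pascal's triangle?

1 + 15 + 105 + 455 + 1365 + 3003 + 5005 + 6435 = 16384.

16384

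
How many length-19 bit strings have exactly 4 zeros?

3876

Choose the 4 positions: C(19,4) = 3876.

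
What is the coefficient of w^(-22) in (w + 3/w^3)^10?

General term: C(10,j)·(w)^j·(3/w^3)^(10-j), with w-exponent 1j − 3(10−j) = 4j − 30.
Set 4j − 30 = -22: j = 2.
C(10,2) = 45; 1^2 = 1; 3^8 = 6561.
Coefficient = 45 · 1 · 6561 = 295245.

295245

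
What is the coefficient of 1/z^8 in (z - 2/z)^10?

General term: C(10,j)·(z)^j·(-2/z)^(10-j), with z-exponent 1j − 1(10−j) = 2j − 10.
Set 2j − 10 = -8: j = 1.
C(10,1) = 10; 1^1 = 1; (-2)^9 = -512.
Coefficient = 10 · 1 · (-512) = -5120.

-5120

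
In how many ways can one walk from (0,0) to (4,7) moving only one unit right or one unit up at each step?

330

Each path is a sequence of 11 steps with 4 rights: C(11,4) = 330.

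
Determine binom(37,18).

17672631900

C(37,18) = (37·36·35·34·33·32·31·30·29·28·27·26·25·24·23·22·21·20) / 18! = 113146793787569865523200000 / 6402373705728000 = 17672631900.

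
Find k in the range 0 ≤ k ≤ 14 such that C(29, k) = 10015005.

9

C(29,k) increases on 0 ≤ k ≤ 14. C(29,8) = 4292145 and C(29,9) = 10015005, so k = 9.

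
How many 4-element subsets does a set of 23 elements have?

8855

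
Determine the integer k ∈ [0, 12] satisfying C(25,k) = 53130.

5

C(25,k) increases on 0 ≤ k ≤ 12. C(25,4) = 12650 and C(25,5) = 53130, so k = 5.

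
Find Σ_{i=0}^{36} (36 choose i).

68719476736

The entries of row 36 sum to 2^36 = 68719476736.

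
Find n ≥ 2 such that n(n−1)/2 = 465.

n(n−1)/2 = 465 ⇒ n(n−1) = 930. Since 31·30 = 930, n = 31.

31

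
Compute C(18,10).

43758

C(18,10) = C(18,8) by symmetry.
C(18,8) = (18·17·16·15·14·13·12·11) / 8! = 1764322560 / 40320 = 43758.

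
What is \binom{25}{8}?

C(25,8) = (25·24·23·22·21·20·19·18) / 8! = 43609104000 / 40320 = 1081575.

1081575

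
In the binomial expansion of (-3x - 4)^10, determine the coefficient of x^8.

The general term is C(10,j)·(-3x)^j·(-4)^(10-j); the x^8 term has j = 8.
C(10,8) = 45.
Coefficient = C(10,8) · (-3)^8 · (-4)^2 = 45 · 6561 · 16 = 4723920.

4723920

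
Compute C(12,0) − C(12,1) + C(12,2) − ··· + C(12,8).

165

The partial alternating sum Σ_{k=0}^{8} (−1)^k C(12,k) = (−1)^8 C(11,8) = 165.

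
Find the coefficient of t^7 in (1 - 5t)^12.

-61875000

The general term is C(12,j)·(1)^j·(-5t)^(12-j); the t^7 term has j = 5.
C(12,5) = 792.
Coefficient = C(12,5) · (-5)^7 = 792 · (-78125) = -61875000.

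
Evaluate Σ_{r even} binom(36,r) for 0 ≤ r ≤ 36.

34359738368

Even-r terms of row 36 sum to 2^35 = 34359738368.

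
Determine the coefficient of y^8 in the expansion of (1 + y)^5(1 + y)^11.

12870

(1 + y)^5(1 + y)^11 = (1 + y)^16, so the coefficient of y^8 is C(16,8)·1^8 = 12870·1 = 12870.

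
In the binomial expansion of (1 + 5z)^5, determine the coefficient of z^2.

250

The general term is C(5,j)·(1)^j·(5z)^(5-j); the z^2 term has j = 3.
C(5,3) = 10.
Coefficient = C(5,3) · 5^2 = 10 · 25 = 250.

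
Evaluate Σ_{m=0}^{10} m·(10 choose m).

5120

Differentiating (1+x)^10 and setting x=1: Σ m·C(10,m) = 10·2^9 = 5120.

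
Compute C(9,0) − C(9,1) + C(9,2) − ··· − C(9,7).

The partial alternating sum Σ_{k=0}^{7} (−1)^k C(9,k) = (−1)^7 C(8,7) = -8.

-8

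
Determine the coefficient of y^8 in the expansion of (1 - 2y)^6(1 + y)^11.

Coefficient of y^8 = Σ_{j} C(6,j)·(-2)^j·C(11,8-j)·1^(8-j) for j from 0 to 6.
= 165 + (-3960) + 27720 + (-73920) + 79200 + (-31680) + 3520 = 1045.

1045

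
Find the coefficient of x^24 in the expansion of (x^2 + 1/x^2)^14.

14

General term: C(14,j)·(x^2)^j·(1/x^2)^(14-j), with x-exponent 2j − 2(14−j) = 4j − 28.
Set 4j − 28 = 24: j = 13.
C(14,13) = 14; 1^13 = 1; 1^1 = 1.
Coefficient = 14 · 1 · 1 = 14.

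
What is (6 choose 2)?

15

C(6,2) = (6·5) / 2! = 30 / 2 = 15.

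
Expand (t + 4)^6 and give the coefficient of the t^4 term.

240

The general term is C(6,j)·(t)^j·(4)^(6-j); the t^4 term has j = 4.
C(6,4) = 15.
Coefficient = C(6,4) · 4^2 = 15 · 16 = 240.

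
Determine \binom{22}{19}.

1540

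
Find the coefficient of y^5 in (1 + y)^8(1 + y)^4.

792

Coefficient of y^5 = Σ_{j} C(8,j)·C(4,5-j) for j from 1 to 5.
= 8 + 112 + 336 + 280 + 56 = 792.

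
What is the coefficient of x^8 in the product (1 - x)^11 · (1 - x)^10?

203490

(1 - x)^11(1 - x)^10 = (1 - x)^21, so the coefficient of x^8 is C(21,8)·(-1)^8 = 203490·1 = 203490.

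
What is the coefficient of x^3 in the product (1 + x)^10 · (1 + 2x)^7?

1870

Coefficient of x^3 = Σ_{j} C(10,j)·1^j·C(7,3-j)·2^(3-j) for j from 0 to 3.
= 280 + 840 + 630 + 120 = 1870.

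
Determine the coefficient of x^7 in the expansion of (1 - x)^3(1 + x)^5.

Coefficient of x^7 = Σ_{j} C(3,j)·(-1)^j·C(5,7-j)·1^(7-j) for j from 2 to 3.
= 3 + (-5) = -2.

-2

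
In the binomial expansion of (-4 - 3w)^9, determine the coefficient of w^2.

-5308416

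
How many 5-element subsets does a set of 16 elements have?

C(16,5) = (16·15·14·13·12) / 5! = 524160 / 120 = 4368.

4368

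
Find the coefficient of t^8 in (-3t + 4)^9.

The general term is C(9,j)·(-3t)^j·(4)^(9-j); the t^8 term has j = 8.
C(9,8) = 9.
Coefficient = C(9,8) · (-3)^8 · 4^1 = 9 · 6561 · 4 = 236196.

236196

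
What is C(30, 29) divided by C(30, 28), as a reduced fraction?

C(n,k+1)/C(n,k) = (n−k)/(k+1) = (30−28)/(28+1) = 2/29.

2/29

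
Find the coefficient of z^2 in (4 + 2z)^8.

The general term is C(8,j)·(4)^j·(2z)^(8-j); the z^2 term has j = 6.
C(8,6) = 28.
Coefficient = C(8,6) · 4^6 · 2^2 = 28 · 4096 · 4 = 458752.

458752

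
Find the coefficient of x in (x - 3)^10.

-196830

The general term is C(10,j)·(x)^j·(-3)^(10-j); the x^1 term has j = 1.
C(10,1) = 10.
Coefficient = C(10,1) · (-3)^9 = 10 · (-19683) = -196830.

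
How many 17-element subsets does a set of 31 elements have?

265182525

C(31,17) = C(31,14) by symmetry.
C(31,14) = (31·30·29·28·27·26·25·24·23·22·21·20·19·18) / 14! = 23118159385601280000 / 87178291200 = 265182525.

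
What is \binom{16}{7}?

11440

C(16,7) = (16·15·14·13·12·11·10) / 7! = 57657600 / 5040 = 11440.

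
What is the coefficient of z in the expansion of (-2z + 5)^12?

The general term is C(12,j)·(-2z)^j·(5)^(12-j); the z^1 term has j = 1.
C(12,1) = 12.
Coefficient = C(12,1) · (-2)^1 · 5^11 = 12 · (-2) · 48828125 = -1171875000.

-1171875000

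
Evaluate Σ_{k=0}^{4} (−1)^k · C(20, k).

3876

The partial alternating sum Σ_{k=0}^{4} (−1)^k C(20,k) = (−1)^4 C(19,4) = 3876.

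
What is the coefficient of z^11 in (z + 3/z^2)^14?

42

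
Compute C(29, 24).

C(29,24) = C(29,5) by symmetry.
C(29,5) = (29·28·27·26·25) / 5! = 14250600 / 120 = 118755.

118755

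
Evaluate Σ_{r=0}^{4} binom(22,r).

9109

1 + 22 + 231 + 1540 + 7315 = 9109.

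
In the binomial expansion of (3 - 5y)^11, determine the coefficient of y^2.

27064125

The general term is C(11,j)·(3)^j·(-5y)^(11-j); the y^2 term has j = 9.
C(11,9) = 55.
Coefficient = C(11,9) · 3^9 · (-5)^2 = 55 · 19683 · 25 = 27064125.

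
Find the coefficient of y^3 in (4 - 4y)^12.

The general term is C(12,j)·(4)^j·(-4y)^(12-j); the y^3 term has j = 9.
C(12,9) = 220.
Coefficient = C(12,9) · 4^9 · (-4)^3 = 220 · 262144 · (-64) = -3690987520.

-3690987520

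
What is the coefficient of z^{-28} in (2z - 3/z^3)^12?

15588936

General term: C(12,j)·(2z)^j·(-3/z^3)^(12-j), with z-exponent 1j − 3(12−j) = 4j − 36.
Set 4j − 36 = -28: j = 2.
C(12,2) = 66; 2^2 = 4; (-3)^10 = 59049.
Coefficient = 66 · 4 · 59049 = 15588936.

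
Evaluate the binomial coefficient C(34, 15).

C(34,15) = (34·33·32·31·30·29·28·27·26·25·24·23·22·21·20) / 15! = 2427001153744527360000 / 1307674368000 = 1855967520.

1855967520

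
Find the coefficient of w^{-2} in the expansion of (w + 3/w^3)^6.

135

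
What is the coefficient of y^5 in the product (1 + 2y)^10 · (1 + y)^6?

Coefficient of y^5 = Σ_{j} C(10,j)·2^j·C(6,5-j)·1^(5-j) for j from 0 to 5.
= 6 + 300 + 3600 + 14400 + 20160 + 8064 = 46530.

46530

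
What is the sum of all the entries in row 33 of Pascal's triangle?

8589934592

The entries of row 33 sum to 2^33 = 8589934592.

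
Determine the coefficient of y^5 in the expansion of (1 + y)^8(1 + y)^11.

11628

Coefficient of y^5 = Σ_{j} C(8,j)·C(11,5-j) for j from 0 to 5.
= 462 + 2640 + 4620 + 3080 + 770 + 56 = 11628.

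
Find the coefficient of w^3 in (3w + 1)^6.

540

The general term is C(6,j)·(3w)^j·(1)^(6-j); the w^3 term has j = 3.
C(6,3) = 20.
Coefficient = C(6,3) · 3^3 = 20 · 27 = 540.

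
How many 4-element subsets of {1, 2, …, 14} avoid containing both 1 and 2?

935

All 4-subsets: C(14,4) = 1001. Those containing both fixed elements: C(12,2) = 66.
1001 − 66 = 935.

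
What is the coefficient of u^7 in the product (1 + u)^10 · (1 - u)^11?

Coefficient of u^7 = Σ_{j} C(10,j)·1^j·C(11,7-j)·(-1)^(7-j) for j from 0 to 7.
= (-330) + 4620 + (-20790) + 39600 + (-34650) + 13860 + (-2310) + 120 = 120.

120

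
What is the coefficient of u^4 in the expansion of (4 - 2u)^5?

320

The general term is C(5,j)·(4)^j·(-2u)^(5-j); the u^4 term has j = 1.
C(5,1) = 5.
Coefficient = C(5,1) · 4^1 · (-2)^4 = 5 · 4 · 16 = 320.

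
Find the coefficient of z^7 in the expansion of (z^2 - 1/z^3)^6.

General term: C(6,j)·(z^2)^j·(-1/z^3)^(6-j), with z-exponent 2j − 3(6−j) = 5j − 18.
Set 5j − 18 = 7: j = 5.
C(6,5) = 6; 1^5 = 1; (-1)^1 = -1.
Coefficient = 6 · 1 · (-1) = -6.

-6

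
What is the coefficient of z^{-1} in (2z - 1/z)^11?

General term: C(11,j)·(2z)^j·(-1/z)^(11-j), with z-exponent 1j − 1(11−j) = 2j − 11.
Set 2j − 11 = -1: j = 5.
C(11,5) = 462; 2^5 = 32; (-1)^6 = 1.
Coefficient = 462 · 32 · 1 = 14784.

14784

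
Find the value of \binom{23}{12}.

C(23,12) = C(23,11) by symmetry.
C(23,11) = (23·22·21·20·19·18·17·16·15·14·13) / 11! = 53970627110400 / 39916800 = 1352078.

1352078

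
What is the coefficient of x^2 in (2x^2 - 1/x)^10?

3360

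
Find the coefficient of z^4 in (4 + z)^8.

The general term is C(8,j)·(4)^j·(z)^(8-j); the z^4 term has j = 4.
C(8,4) = 70.
Coefficient = C(8,4) · 4^4 = 70 · 256 = 17920.

17920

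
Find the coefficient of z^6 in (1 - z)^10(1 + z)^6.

64

Coefficient of z^6 = Σ_{j} C(10,j)·(-1)^j·C(6,6-j)·1^(6-j) for j from 0 to 6.
= 1 + (-60) + 675 + (-2400) + 3150 + (-1512) + 210 = 64.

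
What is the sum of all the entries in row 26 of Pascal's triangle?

67108864

Setting x = 1 in (1+x)^26 gives Σ C(26,r) = 2^26 = 67108864.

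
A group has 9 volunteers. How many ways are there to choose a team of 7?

This is C(9,7) = 36.

36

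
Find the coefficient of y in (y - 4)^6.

The general term is C(6,j)·(y)^j·(-4)^(6-j); the y^1 term has j = 1.
C(6,1) = 6.
Coefficient = C(6,1) · (-4)^5 = 6 · (-1024) = -6144.

-6144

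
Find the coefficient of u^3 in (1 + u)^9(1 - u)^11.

Coefficient of u^3 = Σ_{j} C(9,j)·1^j·C(11,3-j)·(-1)^(3-j) for j from 0 to 3.
= (-165) + 495 + (-396) + 84 = 18.

18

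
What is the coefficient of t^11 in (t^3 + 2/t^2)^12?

General term: C(12,j)·(t^3)^j·(2/t^2)^(12-j), with t-exponent 3j − 2(12−j) = 5j − 24.
Set 5j − 24 = 11: j = 7.
C(12,7) = 792; 1^7 = 1; 2^5 = 32.
Coefficient = 792 · 1 · 32 = 25344.

25344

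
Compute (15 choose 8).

6435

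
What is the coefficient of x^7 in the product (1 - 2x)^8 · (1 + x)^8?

328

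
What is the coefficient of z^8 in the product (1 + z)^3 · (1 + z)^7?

45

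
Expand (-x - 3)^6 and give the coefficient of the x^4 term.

The general term is C(6,j)·(-x)^j·(-3)^(6-j); the x^4 term has j = 4.
C(6,4) = 15.
Coefficient = C(6,4) · (-3)^2 = 15 · 9 = 135.

135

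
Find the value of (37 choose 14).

C(37,14) = (37·36·35·34·33·32·31·30·29·28·27·26·25·24) / 14! = 532405391434076160000 / 87178291200 = 6107086800.

6107086800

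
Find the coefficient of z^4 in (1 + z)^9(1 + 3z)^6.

Coefficient of z^4 = Σ_{j} C(9,j)·1^j·C(6,4-j)·3^(4-j) for j from 0 to 4.
= 1215 + 4860 + 4860 + 1512 + 126 = 12573.

12573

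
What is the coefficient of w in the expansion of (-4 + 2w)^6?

The general term is C(6,j)·(-4)^j·(2w)^(6-j); the w^1 term has j = 5.
C(6,5) = 6.
Coefficient = C(6,5) · (-4)^5 · 2^1 = 6 · (-1024) · 2 = -12288.

-12288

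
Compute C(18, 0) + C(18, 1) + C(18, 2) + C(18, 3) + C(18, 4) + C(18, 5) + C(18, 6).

31180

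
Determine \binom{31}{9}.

20160075

C(31,9) = (31·30·29·28·27·26·25·24·23) / 9! = 7315688016000 / 362880 = 20160075.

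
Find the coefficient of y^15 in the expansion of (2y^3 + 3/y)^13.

General term: C(13,j)·(2y^3)^j·(3/y)^(13-j), with y-exponent 3j − 1(13−j) = 4j − 13.
Set 4j − 13 = 15: j = 7.
C(13,7) = 1716; 2^7 = 128; 3^6 = 729.
Coefficient = 1716 · 128 · 729 = 160123392.

160123392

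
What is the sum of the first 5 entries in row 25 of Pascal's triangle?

15276

1 + 25 + 300 + 2300 + 12650 = 15276.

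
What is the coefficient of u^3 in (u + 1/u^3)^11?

55

General term: C(11,j)·(u)^j·(1/u^3)^(11-j), with u-exponent 1j − 3(11−j) = 4j − 33.
Set 4j − 33 = 3: j = 9.
C(11,9) = 55; 1^9 = 1; 1^2 = 1.
Coefficient = 55 · 1 · 1 = 55.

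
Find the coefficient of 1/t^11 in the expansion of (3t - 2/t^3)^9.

-326592

General term: C(9,j)·(3t)^j·(-2/t^3)^(9-j), with t-exponent 1j − 3(9−j) = 4j − 27.
Set 4j − 27 = -11: j = 4.
C(9,4) = 126; 3^4 = 81; (-2)^5 = -32.
Coefficient = 126 · 81 · (-32) = -326592.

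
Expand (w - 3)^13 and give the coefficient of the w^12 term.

The general term is C(13,j)·(w)^j·(-3)^(13-j); the w^12 term has j = 12.
C(13,12) = 13.
Coefficient = C(13,12) · (-3)^1 = 13 · (-3) = -39.

-39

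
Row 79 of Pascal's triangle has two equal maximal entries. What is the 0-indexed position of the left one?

For odd n = 79, C(79,m) peaks at m = (n−1)/2 and (n+1)/2; the lesser is 39.

39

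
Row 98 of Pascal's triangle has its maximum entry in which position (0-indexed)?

C(98,k) is maximized at k = 98/2 = 49.

49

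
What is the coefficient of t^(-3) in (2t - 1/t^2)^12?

-101376

General term: C(12,j)·(2t)^j·(-1/t^2)^(12-j), with t-exponent 1j − 2(12−j) = 3j − 24.
Set 3j − 24 = -3: j = 7.
C(12,7) = 792; 2^7 = 128; (-1)^5 = -1.
Coefficient = 792 · 128 · (-1) = -101376.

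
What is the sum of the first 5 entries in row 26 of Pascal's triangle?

17902

1 + 26 + 325 + 2600 + 14950 = 17902.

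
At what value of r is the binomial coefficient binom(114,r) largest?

C(114,r) is maximized at r = 114/2 = 57.

57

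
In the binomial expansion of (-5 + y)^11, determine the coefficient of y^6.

-1443750

The general term is C(11,j)·(-5)^j·(y)^(11-j); the y^6 term has j = 5.
C(11,5) = 462.
Coefficient = C(11,5) · (-5)^5 = 462 · (-3125) = -1443750.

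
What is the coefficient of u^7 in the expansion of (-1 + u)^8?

The general term is C(8,j)·(-1)^j·(u)^(8-j); the u^7 term has j = 1.
C(8,1) = 8.
Coefficient = C(8,1) · (-1)^1 = 8 · (-1) = -8.

-8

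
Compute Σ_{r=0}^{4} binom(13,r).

1 + 13 + 78 + 286 + 715 = 1093.

1093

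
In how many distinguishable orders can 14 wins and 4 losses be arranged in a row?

Choose positions for the wins: C(18,14) = 3060.

3060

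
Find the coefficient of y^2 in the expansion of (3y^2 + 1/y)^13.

312741

General term: C(13,j)·(3y^2)^j·(1/y)^(13-j), with y-exponent 2j − 1(13−j) = 3j − 13.
Set 3j − 13 = 2: j = 5.
C(13,5) = 1287; 3^5 = 243; 1^8 = 1.
Coefficient = 1287 · 243 · 1 = 312741.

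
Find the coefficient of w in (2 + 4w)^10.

The general term is C(10,j)·(2)^j·(4w)^(10-j); the w^1 term has j = 9.
C(10,9) = 10.
Coefficient = C(10,9) · 2^9 · 4^1 = 10 · 512 · 4 = 20480.

20480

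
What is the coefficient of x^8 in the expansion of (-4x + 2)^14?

12595494912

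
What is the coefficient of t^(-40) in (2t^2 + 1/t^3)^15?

General term: C(15,j)·(2t^2)^j·(1/t^3)^(15-j), with t-exponent 2j − 3(15−j) = 5j − 45.
Set 5j − 45 = -40: j = 1.
C(15,1) = 15; 2^1 = 2; 1^14 = 1.
Coefficient = 15 · 2 · 1 = 30.

30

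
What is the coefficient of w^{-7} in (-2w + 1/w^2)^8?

General term: C(8,j)·(-2w)^j·(1/w^2)^(8-j), with w-exponent 1j − 2(8−j) = 3j − 16.
Set 3j − 16 = -7: j = 3.
C(8,3) = 56; (-2)^3 = -8; 1^5 = 1.
Coefficient = 56 · (-8) · 1 = -448.

-448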